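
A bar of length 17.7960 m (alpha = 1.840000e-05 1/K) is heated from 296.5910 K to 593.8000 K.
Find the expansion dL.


dT = 297.2090 K
dL = 1.840000e-05 * 17.7960 * 297.2090 = 0.097320 m
L_final = 17.893320 m

dL = 0.097320 m


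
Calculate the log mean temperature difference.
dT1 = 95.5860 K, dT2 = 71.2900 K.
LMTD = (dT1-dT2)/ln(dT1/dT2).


dT1/dT2 = 1.3408
ln(dT1/dT2) = 0.2933
LMTD = 24.2960 / 0.2933 = 82.8451 K

82.8451 K


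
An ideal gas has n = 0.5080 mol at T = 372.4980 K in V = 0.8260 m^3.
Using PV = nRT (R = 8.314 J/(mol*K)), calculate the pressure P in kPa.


P = nRT/V = 0.5080 * 8.314 * 372.4980 / 0.8260
= 1573.2498 / 0.8260 = 1904.6607 Pa = 1.9047 kPa

1.9047 kPa


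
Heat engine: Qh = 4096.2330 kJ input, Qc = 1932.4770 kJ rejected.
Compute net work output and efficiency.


W = 4096.2330 - 1932.4770 = 2163.7560 kJ
eta = 2163.7560 / 4096.2330 = 0.5282 = 52.8231%

W = 2163.7560 kJ, eta = 52.8231%


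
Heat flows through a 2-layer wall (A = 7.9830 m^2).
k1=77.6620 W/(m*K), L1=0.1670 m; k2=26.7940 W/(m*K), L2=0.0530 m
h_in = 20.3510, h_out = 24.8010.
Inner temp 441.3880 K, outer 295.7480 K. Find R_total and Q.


R_conv_in = 1/(20.3510*7.9830) = 0.0062
R_1 = 0.1670/(77.6620*7.9830) = 0.0003
R_2 = 0.0530/(26.7940*7.9830) = 0.0002
R_conv_out = 1/(24.8010*7.9830) = 0.0051
R_total = 0.0117 K/W
Q = 145.6400 / 0.0117 = 12423.1386 W

R_total = 0.0117 K/W, Q = 12423.1386 W


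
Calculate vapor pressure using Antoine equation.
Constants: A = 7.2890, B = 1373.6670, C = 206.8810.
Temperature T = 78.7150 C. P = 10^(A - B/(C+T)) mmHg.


C+T = 285.5960
B/(C+T) = 4.8098
log10(P) = 7.2890 - 4.8098 = 2.4792
P = 10^2.4792 = 301.4215 mmHg

301.4215 mmHg


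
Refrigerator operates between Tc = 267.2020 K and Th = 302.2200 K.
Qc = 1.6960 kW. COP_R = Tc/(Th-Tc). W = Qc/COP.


COP = 267.2020 / 35.0180 = 7.6304
W = 1.6960 / 7.6304 = 0.2223 kW

COP = 7.6304, W = 0.2223 kW


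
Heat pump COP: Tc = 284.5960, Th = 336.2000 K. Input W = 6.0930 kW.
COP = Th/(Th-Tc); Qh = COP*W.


COP = 336.2000 / 51.6040 = 6.5150
Qh = 6.5150 * 6.0930 = 39.6959 kW

COP = 6.5150, Qh = 39.6959 kW


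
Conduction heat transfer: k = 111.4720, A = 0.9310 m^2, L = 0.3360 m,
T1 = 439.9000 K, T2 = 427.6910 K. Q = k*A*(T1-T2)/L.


dT = 12.2090 K
Q = 111.4720 * 0.9310 * 12.2090 / 0.3360 = 3770.9979 W

3770.9979 W


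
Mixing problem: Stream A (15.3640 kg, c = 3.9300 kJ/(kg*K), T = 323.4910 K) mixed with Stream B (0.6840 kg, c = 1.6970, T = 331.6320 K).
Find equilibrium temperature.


num = 19917.4960
den = 61.5413
Tf = 323.6445 K

323.6445 K


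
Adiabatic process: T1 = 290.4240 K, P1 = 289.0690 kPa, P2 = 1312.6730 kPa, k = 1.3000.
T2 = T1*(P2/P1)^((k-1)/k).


(k-1)/k = 0.2308
(P2/P1)^exp = 1.4179
T2 = 290.4240 * 1.4179 = 411.7975 K

411.7975 K


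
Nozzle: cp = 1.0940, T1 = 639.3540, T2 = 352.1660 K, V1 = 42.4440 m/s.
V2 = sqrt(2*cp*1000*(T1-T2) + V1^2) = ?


dT = 287.1880 K
2*cp*1000*dT = 628367.3440
V1^2 = 1801.4931
V2 = sqrt(630168.8371) = 793.8317 m/s

793.8317 m/s


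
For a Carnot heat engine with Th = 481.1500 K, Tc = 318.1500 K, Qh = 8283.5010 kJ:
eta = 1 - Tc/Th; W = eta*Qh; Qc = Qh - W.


eta = 1 - 318.1500/481.1500 = 0.3388
W = 0.3388 * 8283.5010 = 2806.2157 kJ
Qc = 8283.5010 - 2806.2157 = 5477.2853 kJ

eta = 33.8772%, W = 2806.2157 kJ, Qc = 5477.2853 kJ


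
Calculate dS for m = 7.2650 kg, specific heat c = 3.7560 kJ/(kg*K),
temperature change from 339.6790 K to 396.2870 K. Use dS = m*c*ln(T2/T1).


T2/T1 = 1.1667
ln(T2/T1) = 0.1541
dS = 7.2650 * 3.7560 * 0.1541 = 4.2060 kJ/K

4.2060 kJ/K


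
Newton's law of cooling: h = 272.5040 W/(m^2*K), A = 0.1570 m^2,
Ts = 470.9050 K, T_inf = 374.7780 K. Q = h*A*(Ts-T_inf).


dT = 96.1270 K
Q = 272.5040 * 0.1570 * 96.1270 = 4112.6137 W

4112.6137 W


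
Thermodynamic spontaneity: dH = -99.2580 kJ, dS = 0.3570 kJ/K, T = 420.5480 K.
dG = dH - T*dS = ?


T*dS = 420.5480 * 0.3570 = 150.1356 kJ
dG = -99.2580 - 150.1356 = -249.3936 kJ (spontaneous)

dG = -249.3936 kJ, spontaneous


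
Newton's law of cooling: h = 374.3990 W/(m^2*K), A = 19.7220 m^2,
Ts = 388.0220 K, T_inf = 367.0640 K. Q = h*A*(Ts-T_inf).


dT = 20.9580 K
Q = 374.3990 * 19.7220 * 20.9580 = 154751.7150 W

154751.7150 W


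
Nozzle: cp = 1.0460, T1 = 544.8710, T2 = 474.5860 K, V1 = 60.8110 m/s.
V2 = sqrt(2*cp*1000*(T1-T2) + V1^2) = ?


dT = 70.2850 K
2*cp*1000*dT = 147036.2200
V1^2 = 3697.9777
V2 = sqrt(150734.1977) = 388.2450 m/s

388.2450 m/s


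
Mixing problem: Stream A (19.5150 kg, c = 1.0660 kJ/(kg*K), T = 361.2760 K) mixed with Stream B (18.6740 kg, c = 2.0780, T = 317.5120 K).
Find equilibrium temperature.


num = 19836.5383
den = 59.6076
Tf = 332.7856 K

332.7856 K


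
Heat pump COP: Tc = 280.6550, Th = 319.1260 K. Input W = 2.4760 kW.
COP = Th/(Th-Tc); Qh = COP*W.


COP = 319.1260 / 38.4710 = 8.2952
Qh = 8.2952 * 2.4760 = 20.5390 kW

COP = 8.2952, Qh = 20.5390 kW


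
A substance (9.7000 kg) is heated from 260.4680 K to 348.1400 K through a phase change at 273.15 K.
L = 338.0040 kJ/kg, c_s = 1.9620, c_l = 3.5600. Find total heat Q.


Q1 (sensible, solid) = 9.7000 * 1.9620 * 12.6820 = 241.3562 kJ
Q2 (latent) = 9.7000 * 338.0040 = 3278.6388 kJ
Q3 (sensible, liquid) = 9.7000 * 3.5600 * 74.9900 = 2589.5547 kJ
Q_total = 6109.5497 kJ

6109.5497 kJ


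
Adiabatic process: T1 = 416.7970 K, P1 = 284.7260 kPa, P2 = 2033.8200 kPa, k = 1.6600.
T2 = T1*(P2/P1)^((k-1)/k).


(k-1)/k = 0.3976
(P2/P1)^exp = 2.1852
T2 = 416.7970 * 2.1852 = 910.7961 K

910.7961 K


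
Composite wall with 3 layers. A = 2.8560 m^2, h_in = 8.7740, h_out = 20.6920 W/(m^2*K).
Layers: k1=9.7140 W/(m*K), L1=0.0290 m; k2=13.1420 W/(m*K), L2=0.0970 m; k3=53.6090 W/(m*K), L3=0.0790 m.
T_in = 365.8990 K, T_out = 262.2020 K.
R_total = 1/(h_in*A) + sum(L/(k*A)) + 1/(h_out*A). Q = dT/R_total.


R_conv_in = 1/(8.7740*2.8560) = 0.0399
R_1 = 0.0290/(9.7140*2.8560) = 0.0010
R_2 = 0.0970/(13.1420*2.8560) = 0.0026
R_3 = 0.0790/(53.6090*2.8560) = 0.0005
R_conv_out = 1/(20.6920*2.8560) = 0.0169
R_total = 0.0610 K/W
Q = 103.6970 / 0.0610 = 1700.6840 W

R_total = 0.0610 K/W, Q = 1700.6840 W


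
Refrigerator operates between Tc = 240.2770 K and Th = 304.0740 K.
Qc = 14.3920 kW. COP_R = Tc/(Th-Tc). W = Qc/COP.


COP = 240.2770 / 63.7970 = 3.7663
W = 14.3920 / 3.7663 = 3.8213 kW

COP = 3.7663, W = 3.8213 kW


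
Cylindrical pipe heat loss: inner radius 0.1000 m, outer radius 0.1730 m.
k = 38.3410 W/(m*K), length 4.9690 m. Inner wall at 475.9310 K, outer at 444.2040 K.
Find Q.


dT = 31.7270 K
ln(ro/ri) = 0.5481
Q = 2*pi*38.3410*4.9690*31.7270 / 0.5481 = 69289.0400 W

69289.0400 W


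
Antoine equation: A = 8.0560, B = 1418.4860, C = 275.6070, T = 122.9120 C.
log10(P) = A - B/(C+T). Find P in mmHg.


C+T = 398.5190
B/(C+T) = 3.5594
log10(P) = 8.0560 - 3.5594 = 4.4966
P = 10^4.4966 = 31376.6335 mmHg

31376.6335 mmHg


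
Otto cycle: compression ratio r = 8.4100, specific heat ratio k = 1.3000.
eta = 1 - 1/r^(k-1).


r^(k-1) = 1.8943
eta = 1 - 1/1.8943 = 0.4721 = 47.2088%

47.2088%


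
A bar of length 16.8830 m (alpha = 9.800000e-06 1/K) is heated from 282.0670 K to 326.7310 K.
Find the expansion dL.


dT = 44.6640 K
dL = 9.800000e-06 * 16.8830 * 44.6640 = 0.007390 m
L_final = 16.890390 m

dL = 0.007390 m


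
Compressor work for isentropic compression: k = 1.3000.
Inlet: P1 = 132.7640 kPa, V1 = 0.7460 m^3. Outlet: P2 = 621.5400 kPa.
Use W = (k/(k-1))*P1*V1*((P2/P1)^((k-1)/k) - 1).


(k-1)/k = 0.2308
(P2/P1)^exp = 1.4279
W = 4.3333 * 132.7640 * 0.7460 * (1.4279 - 1) = 183.6572 kJ

183.6572 kJ


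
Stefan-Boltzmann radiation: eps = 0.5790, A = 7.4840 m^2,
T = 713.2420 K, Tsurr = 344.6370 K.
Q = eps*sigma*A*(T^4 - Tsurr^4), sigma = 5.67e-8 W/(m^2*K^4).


T^4 = 2.5879e+11
Tsurr^4 = 1.4107e+10
Q = 0.5790 * 5.67e-8 * 7.4840 * 2.4468e+11 = 60117.1809 W

60117.1809 W


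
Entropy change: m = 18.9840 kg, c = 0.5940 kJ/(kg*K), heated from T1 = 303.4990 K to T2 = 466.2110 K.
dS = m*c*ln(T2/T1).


T2/T1 = 1.5361
ln(T2/T1) = 0.4293
dS = 18.9840 * 0.5940 * 0.4293 = 4.8405 kJ/K

4.8405 kJ/K


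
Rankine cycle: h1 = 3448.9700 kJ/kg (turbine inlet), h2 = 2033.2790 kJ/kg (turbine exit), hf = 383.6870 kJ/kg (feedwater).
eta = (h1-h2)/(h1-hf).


W = 1415.6910 kJ/kg
Q_in = 3065.2830 kJ/kg
eta = 0.4618 = 46.1847%

eta = 46.1847%


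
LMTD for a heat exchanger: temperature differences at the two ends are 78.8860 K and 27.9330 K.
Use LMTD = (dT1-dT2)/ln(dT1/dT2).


dT1/dT2 = 2.8241
ln(dT1/dT2) = 1.0382
LMTD = 50.9530 / 1.0382 = 49.0784 K

49.0784 K


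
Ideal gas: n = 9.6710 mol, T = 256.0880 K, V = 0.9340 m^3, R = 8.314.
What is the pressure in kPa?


P = nRT/V = 9.6710 * 8.314 * 256.0880 / 0.9340
= 20590.6773 / 0.9340 = 22045.6930 Pa = 22.0457 kPa

22.0457 kPa


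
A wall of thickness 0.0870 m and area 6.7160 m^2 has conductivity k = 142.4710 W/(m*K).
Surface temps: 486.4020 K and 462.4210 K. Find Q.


dT = 23.9810 K
Q = 142.4710 * 6.7160 * 23.9810 / 0.0870 = 263745.5838 W

263745.5838 W


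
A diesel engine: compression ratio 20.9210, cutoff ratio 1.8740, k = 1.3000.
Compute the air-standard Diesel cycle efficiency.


r^(k-1) = 2.4899
rc^k = 2.2626
eta = 0.5537 = 55.3704%

55.3704%


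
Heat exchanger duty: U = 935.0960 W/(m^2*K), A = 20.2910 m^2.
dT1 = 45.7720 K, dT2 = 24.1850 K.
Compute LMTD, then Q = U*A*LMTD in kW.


LMTD = 33.8386 K
Q = 935.0960 * 20.2910 * 33.8386 = 642054.8717 W = 642.0549 kW

642.0549 kW


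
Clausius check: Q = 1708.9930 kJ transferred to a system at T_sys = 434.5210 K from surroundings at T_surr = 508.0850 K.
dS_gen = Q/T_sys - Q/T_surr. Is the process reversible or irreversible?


dS_sys = 1708.9930/434.5210 = 3.9331 kJ/K
dS_surr = -1708.9930/508.0850 = -3.3636 kJ/K
dS_gen = 3.9331 - 3.3636 = 0.5695 kJ/K (irreversible)

dS_gen = 0.5695 kJ/K, irreversible


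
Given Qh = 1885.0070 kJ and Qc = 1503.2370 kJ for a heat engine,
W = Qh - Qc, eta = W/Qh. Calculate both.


W = 1885.0070 - 1503.2370 = 381.7700 kJ
eta = 381.7700 / 1885.0070 = 0.2025 = 20.2530%

W = 381.7700 kJ, eta = 20.2530%


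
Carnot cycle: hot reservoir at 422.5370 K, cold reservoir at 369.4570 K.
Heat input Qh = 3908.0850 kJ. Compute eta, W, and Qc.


eta = 1 - 369.4570/422.5370 = 0.1256
W = 0.1256 * 3908.0850 = 490.9420 kJ
Qc = 3908.0850 - 490.9420 = 3417.1430 kJ

eta = 12.5622%, W = 490.9420 kJ, Qc = 3417.1430 kJ


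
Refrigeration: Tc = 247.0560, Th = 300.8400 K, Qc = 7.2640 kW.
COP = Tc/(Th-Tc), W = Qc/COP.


COP = 247.0560 / 53.7840 = 4.5935
W = 7.2640 / 4.5935 = 1.5814 kW

COP = 4.5935, W = 1.5814 kW


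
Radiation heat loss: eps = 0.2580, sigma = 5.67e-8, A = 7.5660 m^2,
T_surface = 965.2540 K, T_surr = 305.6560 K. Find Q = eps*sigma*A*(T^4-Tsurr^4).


T^4 = 8.6809e+11
Tsurr^4 = 8.7283e+09
Q = 0.2580 * 5.67e-8 * 7.5660 * 8.5937e+11 = 95114.5109 W

95114.5109 W


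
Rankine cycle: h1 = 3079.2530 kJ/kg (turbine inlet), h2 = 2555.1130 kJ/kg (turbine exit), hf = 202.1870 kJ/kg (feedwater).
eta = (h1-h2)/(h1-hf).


W = 524.1400 kJ/kg
Q_in = 2877.0660 kJ/kg
eta = 0.1822 = 18.2179%

eta = 18.2179%


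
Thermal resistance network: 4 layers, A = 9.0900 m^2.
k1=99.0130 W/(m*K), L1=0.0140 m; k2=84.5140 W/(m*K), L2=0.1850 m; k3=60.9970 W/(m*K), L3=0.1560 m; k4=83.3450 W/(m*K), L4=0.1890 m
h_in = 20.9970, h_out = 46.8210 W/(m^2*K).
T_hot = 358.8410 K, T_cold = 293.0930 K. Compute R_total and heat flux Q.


R_conv_in = 1/(20.9970*9.0900) = 0.0052
R_1 = 0.0140/(99.0130*9.0900) = 1.5555e-05
R_2 = 0.1850/(84.5140*9.0900) = 0.0002
R_3 = 0.1560/(60.9970*9.0900) = 0.0003
R_4 = 0.1890/(83.3450*9.0900) = 0.0002
R_conv_out = 1/(46.8210*9.0900) = 0.0023
R_total = 0.0084 K/W
Q = 65.7480 / 0.0084 = 7849.4139 W

R_total = 0.0084 K/W, Q = 7849.4139 W


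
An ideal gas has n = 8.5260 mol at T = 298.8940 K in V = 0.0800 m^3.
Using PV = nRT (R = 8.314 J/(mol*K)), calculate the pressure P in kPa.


P = nRT/V = 8.5260 * 8.314 * 298.8940 / 0.0800
= 21187.1502 / 0.0800 = 264839.3776 Pa = 264.8394 kPa

264.8394 kPa


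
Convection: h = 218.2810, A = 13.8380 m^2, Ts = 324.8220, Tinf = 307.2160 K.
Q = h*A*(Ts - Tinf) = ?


dT = 17.6060 K
Q = 218.2810 * 13.8380 * 17.6060 = 53180.1990 W

53180.1990 W


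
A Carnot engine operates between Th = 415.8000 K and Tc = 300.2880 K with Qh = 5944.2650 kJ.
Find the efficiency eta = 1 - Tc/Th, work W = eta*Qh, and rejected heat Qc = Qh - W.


eta = 1 - 300.2880/415.8000 = 0.2778
W = 0.2778 * 5944.2650 = 1651.3563 kJ
Qc = 5944.2650 - 1651.3563 = 4292.9087 kJ

eta = 27.7807%, W = 1651.3563 kJ, Qc = 4292.9087 kJ


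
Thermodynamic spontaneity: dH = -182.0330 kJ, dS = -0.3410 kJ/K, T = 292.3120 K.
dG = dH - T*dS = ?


T*dS = 292.3120 * -0.3410 = -99.6784 kJ
dG = -182.0330 + 99.6784 = -82.3546 kJ (spontaneous)

dG = -82.3546 kJ, spontaneous


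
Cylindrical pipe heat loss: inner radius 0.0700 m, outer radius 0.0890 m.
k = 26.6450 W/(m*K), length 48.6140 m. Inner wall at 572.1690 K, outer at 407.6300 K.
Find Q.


dT = 164.5390 K
ln(ro/ri) = 0.2401
Q = 2*pi*26.6450*48.6140*164.5390 / 0.2401 = 5576468.5522 W

5576468.5522 W


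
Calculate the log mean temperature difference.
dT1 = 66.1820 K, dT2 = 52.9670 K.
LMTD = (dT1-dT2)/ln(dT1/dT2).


dT1/dT2 = 1.2495
ln(dT1/dT2) = 0.2227
LMTD = 13.2150 / 0.2227 = 59.3294 K

59.3294 K


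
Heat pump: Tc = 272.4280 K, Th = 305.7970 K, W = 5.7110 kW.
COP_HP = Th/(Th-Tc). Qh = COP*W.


COP = 305.7970 / 33.3690 = 9.1641
Qh = 9.1641 * 5.7110 = 52.3362 kW

COP = 9.1641, Qh = 52.3362 kW


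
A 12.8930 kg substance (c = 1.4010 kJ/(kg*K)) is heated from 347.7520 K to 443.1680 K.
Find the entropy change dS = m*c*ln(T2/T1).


T2/T1 = 1.2744
ln(T2/T1) = 0.2425
dS = 12.8930 * 1.4010 * 0.2425 = 4.3796 kJ/K

4.3796 kJ/K


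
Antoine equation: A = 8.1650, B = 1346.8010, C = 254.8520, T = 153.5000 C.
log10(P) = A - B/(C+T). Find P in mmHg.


C+T = 408.3520
B/(C+T) = 3.2981
log10(P) = 8.1650 - 3.2981 = 4.8669
P = 10^4.8669 = 73597.4231 mmHg

73597.4231 mmHg


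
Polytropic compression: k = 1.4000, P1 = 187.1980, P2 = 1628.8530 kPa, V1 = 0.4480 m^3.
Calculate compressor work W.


(k-1)/k = 0.2857
(P2/P1)^exp = 1.8555
W = 3.5000 * 187.1980 * 0.4480 * (1.8555 - 1) = 251.1002 kJ

251.1002 kJ


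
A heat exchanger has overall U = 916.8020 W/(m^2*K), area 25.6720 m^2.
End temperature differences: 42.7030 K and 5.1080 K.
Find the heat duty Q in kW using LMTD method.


LMTD = 17.7046 K
Q = 916.8020 * 25.6720 * 17.7046 = 416697.6083 W = 416.6976 kW

416.6976 kW


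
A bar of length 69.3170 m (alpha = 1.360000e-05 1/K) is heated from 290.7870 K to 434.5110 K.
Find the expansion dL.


dT = 143.7240 K
dL = 1.360000e-05 * 69.3170 * 143.7240 = 0.135490 m
L_final = 69.452490 m

dL = 0.135490 m


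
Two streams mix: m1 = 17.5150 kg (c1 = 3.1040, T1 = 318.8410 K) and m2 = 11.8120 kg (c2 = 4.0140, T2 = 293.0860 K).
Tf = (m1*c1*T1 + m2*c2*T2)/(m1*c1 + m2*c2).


num = 31230.4827
den = 101.7799
Tf = 306.8432 K

306.8432 K


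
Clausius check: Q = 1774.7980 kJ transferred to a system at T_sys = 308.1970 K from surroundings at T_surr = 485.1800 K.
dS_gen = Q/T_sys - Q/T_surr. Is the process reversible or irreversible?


dS_sys = 1774.7980/308.1970 = 5.7586 kJ/K
dS_surr = -1774.7980/485.1800 = -3.6580 kJ/K
dS_gen = 5.7586 - 3.6580 = 2.1006 kJ/K (irreversible)

dS_gen = 2.1006 kJ/K, irreversible


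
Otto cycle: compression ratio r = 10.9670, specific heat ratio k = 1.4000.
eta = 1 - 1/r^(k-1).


r^(k-1) = 2.6064
eta = 1 - 1/2.6064 = 0.6163 = 61.6324%

61.6324%


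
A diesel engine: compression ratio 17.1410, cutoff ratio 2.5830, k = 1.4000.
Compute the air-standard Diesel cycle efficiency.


r^(k-1) = 3.1161
rc^k = 3.7755
eta = 0.5981 = 59.8101%

59.8101%


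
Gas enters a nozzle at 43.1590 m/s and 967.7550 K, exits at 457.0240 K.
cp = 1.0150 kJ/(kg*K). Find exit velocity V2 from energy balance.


dT = 510.7310 K
2*cp*1000*dT = 1036783.9300
V1^2 = 1862.6993
V2 = sqrt(1038646.6293) = 1019.1401 m/s

1019.1401 m/s


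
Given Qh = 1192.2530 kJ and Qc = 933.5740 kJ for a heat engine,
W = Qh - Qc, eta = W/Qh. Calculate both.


W = 1192.2530 - 933.5740 = 258.6790 kJ
eta = 258.6790 / 1192.2530 = 0.2170 = 21.6967%

W = 258.6790 kJ, eta = 21.6967%


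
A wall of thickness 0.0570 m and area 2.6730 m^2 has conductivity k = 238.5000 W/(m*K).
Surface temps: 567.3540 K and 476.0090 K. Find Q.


dT = 91.3450 K
Q = 238.5000 * 2.6730 * 91.3450 / 0.0570 = 1021638.5372 W

1021638.5372 W


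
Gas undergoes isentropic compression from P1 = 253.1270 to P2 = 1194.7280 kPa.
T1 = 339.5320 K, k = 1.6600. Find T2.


(k-1)/k = 0.3976
(P2/P1)^exp = 1.8533
T2 = 339.5320 * 1.8533 = 629.2584 K

629.2584 K


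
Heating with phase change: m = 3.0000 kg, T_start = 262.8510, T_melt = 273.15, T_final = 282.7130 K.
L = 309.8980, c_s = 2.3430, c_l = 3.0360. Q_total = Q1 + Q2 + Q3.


Q1 (sensible, solid) = 3.0000 * 2.3430 * 10.2990 = 72.3917 kJ
Q2 (latent) = 3.0000 * 309.8980 = 929.6940 kJ
Q3 (sensible, liquid) = 3.0000 * 3.0360 * 9.5630 = 87.0998 kJ
Q_total = 1089.1855 kJ

1089.1855 kJ


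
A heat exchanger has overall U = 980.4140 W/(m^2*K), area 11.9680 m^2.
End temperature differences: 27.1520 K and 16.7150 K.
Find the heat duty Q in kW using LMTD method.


LMTD = 21.5132 K
Q = 980.4140 * 11.9680 * 21.5132 = 252427.0749 W = 252.4271 kW

252.4271 kW


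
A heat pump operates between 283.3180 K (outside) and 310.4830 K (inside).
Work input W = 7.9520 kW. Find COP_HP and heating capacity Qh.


COP = 310.4830 / 27.1650 = 11.4295
Qh = 11.4295 * 7.9520 = 90.8876 kW

COP = 11.4295, Qh = 90.8876 kW


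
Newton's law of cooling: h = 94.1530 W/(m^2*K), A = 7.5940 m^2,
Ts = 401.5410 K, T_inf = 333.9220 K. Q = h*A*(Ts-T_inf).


dT = 67.6190 K
Q = 94.1530 * 7.5940 * 67.6190 = 48347.4418 W

48347.4418 W


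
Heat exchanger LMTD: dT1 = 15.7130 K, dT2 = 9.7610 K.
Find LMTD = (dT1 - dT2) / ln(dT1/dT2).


dT1/dT2 = 1.6098
ln(dT1/dT2) = 0.4761
LMTD = 5.9520 / 0.4761 = 12.5017 K

12.5017 K


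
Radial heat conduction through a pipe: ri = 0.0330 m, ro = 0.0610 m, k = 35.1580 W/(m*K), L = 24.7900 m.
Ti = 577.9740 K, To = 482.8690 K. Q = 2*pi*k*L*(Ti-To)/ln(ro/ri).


dT = 95.1050 K
ln(ro/ri) = 0.6144
Q = 2*pi*35.1580*24.7900*95.1050 / 0.6144 = 847727.9840 W

847727.9840 W


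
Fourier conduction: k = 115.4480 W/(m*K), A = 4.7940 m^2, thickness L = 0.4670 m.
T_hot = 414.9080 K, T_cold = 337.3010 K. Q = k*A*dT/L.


dT = 77.6070 K
Q = 115.4480 * 4.7940 * 77.6070 / 0.4670 = 91974.7166 W

91974.7166 W


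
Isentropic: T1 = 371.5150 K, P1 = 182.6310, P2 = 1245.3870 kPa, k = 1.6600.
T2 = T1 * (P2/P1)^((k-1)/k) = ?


(k-1)/k = 0.3976
(P2/P1)^exp = 2.1453
T2 = 371.5150 * 2.1453 = 797.0018 K

797.0018 K


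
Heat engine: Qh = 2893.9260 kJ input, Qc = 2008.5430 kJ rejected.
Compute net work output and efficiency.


W = 2893.9260 - 2008.5430 = 885.3830 kJ
eta = 885.3830 / 2893.9260 = 0.3059 = 30.5945%

W = 885.3830 kJ, eta = 30.5945%


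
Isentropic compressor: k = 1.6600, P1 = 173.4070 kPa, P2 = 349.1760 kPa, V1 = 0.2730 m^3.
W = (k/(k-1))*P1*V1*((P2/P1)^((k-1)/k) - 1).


(k-1)/k = 0.3976
(P2/P1)^exp = 1.3209
W = 2.5152 * 173.4070 * 0.2730 * (1.3209 - 1) = 38.2047 kJ

38.2047 kJ


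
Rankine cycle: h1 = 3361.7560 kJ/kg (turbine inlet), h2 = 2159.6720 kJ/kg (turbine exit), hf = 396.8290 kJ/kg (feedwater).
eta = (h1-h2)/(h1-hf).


W = 1202.0840 kJ/kg
Q_in = 2964.9270 kJ/kg
eta = 0.4054 = 40.5435%

eta = 40.5435%


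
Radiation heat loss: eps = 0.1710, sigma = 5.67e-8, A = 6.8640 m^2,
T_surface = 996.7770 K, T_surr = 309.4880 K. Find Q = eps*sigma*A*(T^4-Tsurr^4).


T^4 = 9.8717e+11
Tsurr^4 = 9.1743e+09
Q = 0.1710 * 5.67e-8 * 6.8640 * 9.7800e+11 = 65086.8799 W

65086.8799 W


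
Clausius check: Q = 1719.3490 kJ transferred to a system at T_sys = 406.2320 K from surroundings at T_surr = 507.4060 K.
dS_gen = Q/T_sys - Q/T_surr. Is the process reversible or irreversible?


dS_sys = 1719.3490/406.2320 = 4.2324 kJ/K
dS_surr = -1719.3490/507.4060 = -3.3885 kJ/K
dS_gen = 4.2324 - 3.3885 = 0.8439 kJ/K (irreversible)

dS_gen = 0.8439 kJ/K, irreversible


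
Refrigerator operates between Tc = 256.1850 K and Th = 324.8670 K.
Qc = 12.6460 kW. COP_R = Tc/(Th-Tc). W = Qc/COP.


COP = 256.1850 / 68.6820 = 3.7300
W = 12.6460 / 3.7300 = 3.3903 kW

COP = 3.7300, W = 3.3903 kW


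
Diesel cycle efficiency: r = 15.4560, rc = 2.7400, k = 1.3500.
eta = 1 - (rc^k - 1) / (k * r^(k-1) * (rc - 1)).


r^(k-1) = 2.6073
rc^k = 3.8991
eta = 0.5266 = 52.6637%

52.6637%


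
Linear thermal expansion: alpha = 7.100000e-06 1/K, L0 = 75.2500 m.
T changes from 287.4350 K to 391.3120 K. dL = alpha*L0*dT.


dT = 103.8770 K
dL = 7.100000e-06 * 75.2500 * 103.8770 = 0.055499 m
L_final = 75.305499 m

dL = 0.055499 m


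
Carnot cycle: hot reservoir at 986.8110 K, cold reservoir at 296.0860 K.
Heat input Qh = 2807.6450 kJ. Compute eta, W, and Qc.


eta = 1 - 296.0860/986.8110 = 0.7000
W = 0.7000 * 2807.6450 = 1965.2300 kJ
Qc = 2807.6450 - 1965.2300 = 842.4150 kJ

eta = 69.9957%, W = 1965.2300 kJ, Qc = 842.4150 kJ


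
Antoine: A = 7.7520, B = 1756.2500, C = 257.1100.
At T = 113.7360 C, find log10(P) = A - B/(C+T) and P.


C+T = 370.8460
B/(C+T) = 4.7358
log10(P) = 7.7520 - 4.7358 = 3.0162
P = 10^3.0162 = 1038.0224 mmHg

1038.0224 mmHg


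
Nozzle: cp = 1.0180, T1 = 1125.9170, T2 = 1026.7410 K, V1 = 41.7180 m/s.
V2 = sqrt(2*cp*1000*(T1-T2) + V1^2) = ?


dT = 99.1760 K
2*cp*1000*dT = 201922.3360
V1^2 = 1740.3915
V2 = sqrt(203662.7275) = 451.2901 m/s

451.2901 m/s


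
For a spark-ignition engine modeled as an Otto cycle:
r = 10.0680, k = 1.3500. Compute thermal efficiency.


r^(k-1) = 2.2440
eta = 1 - 1/2.2440 = 0.5544 = 55.4375%

55.4375%


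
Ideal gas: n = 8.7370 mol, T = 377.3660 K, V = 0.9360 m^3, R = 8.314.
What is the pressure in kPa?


P = nRT/V = 8.7370 * 8.314 * 377.3660 / 0.9360
= 27411.6466 / 0.9360 = 29285.9472 Pa = 29.2859 kPa

29.2859 kPa


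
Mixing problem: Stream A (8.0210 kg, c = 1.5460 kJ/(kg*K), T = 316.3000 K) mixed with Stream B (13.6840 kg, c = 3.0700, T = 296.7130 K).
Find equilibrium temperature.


num = 16387.1449
den = 54.4103
Tf = 301.1770 K

301.1770 K


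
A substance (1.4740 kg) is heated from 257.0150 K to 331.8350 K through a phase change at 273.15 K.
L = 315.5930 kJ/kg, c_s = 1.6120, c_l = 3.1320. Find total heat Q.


Q1 (sensible, solid) = 1.4740 * 1.6120 * 16.1350 = 38.3382 kJ
Q2 (latent) = 1.4740 * 315.5930 = 465.1841 kJ
Q3 (sensible, liquid) = 1.4740 * 3.1320 * 58.6850 = 270.9233 kJ
Q_total = 774.4456 kJ

774.4456 kJ


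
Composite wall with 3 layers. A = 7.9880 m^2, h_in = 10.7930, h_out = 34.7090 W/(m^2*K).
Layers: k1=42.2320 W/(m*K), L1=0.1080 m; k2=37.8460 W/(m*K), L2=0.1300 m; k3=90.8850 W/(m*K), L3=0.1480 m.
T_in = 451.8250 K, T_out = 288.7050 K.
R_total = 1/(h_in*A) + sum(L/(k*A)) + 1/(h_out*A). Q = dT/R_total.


R_conv_in = 1/(10.7930*7.9880) = 0.0116
R_1 = 0.1080/(42.2320*7.9880) = 0.0003
R_2 = 0.1300/(37.8460*7.9880) = 0.0004
R_3 = 0.1480/(90.8850*7.9880) = 0.0002
R_conv_out = 1/(34.7090*7.9880) = 0.0036
R_total = 0.0162 K/W
Q = 163.1200 / 0.0162 = 10094.1967 W

R_total = 0.0162 K/W, Q = 10094.1967 W


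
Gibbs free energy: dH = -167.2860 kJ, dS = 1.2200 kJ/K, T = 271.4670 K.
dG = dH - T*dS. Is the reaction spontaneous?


T*dS = 271.4670 * 1.2200 = 331.1897 kJ
dG = -167.2860 - 331.1897 = -498.4757 kJ (spontaneous)

dG = -498.4757 kJ, spontaneous


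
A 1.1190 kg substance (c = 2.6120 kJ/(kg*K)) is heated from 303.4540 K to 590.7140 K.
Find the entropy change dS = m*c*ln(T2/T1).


T2/T1 = 1.9466
ln(T2/T1) = 0.6661
dS = 1.1190 * 2.6120 * 0.6661 = 1.9469 kJ/K

1.9469 kJ/K


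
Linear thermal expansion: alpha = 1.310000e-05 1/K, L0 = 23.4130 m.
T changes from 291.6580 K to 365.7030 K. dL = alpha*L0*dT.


dT = 74.0450 K
dL = 1.310000e-05 * 23.4130 * 74.0450 = 0.022710 m
L_final = 23.435710 m

dL = 0.022710 m


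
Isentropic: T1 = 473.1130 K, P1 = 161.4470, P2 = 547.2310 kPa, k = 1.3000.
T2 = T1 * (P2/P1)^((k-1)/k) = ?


(k-1)/k = 0.2308
(P2/P1)^exp = 1.3254
T2 = 473.1130 * 1.3254 = 627.0541 K

627.0541 K


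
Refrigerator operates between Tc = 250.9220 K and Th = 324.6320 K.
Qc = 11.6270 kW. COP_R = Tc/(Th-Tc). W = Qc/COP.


COP = 250.9220 / 73.7100 = 3.4042
W = 11.6270 / 3.4042 = 3.4155 kW

COP = 3.4042, W = 3.4155 kW


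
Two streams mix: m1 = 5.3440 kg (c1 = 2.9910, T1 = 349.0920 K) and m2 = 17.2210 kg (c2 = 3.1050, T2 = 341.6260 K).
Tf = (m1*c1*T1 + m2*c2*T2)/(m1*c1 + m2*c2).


num = 23847.0069
den = 69.4551
Tf = 343.3442 K

343.3442 K


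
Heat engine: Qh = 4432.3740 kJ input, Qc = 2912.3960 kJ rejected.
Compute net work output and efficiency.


W = 4432.3740 - 2912.3960 = 1519.9780 kJ
eta = 1519.9780 / 4432.3740 = 0.3429 = 34.2926%

W = 1519.9780 kJ, eta = 34.2926%


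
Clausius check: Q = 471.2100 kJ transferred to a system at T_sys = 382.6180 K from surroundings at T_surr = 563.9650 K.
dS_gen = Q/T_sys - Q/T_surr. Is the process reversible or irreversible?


dS_sys = 471.2100/382.6180 = 1.2315 kJ/K
dS_surr = -471.2100/563.9650 = -0.8355 kJ/K
dS_gen = 1.2315 - 0.8355 = 0.3960 kJ/K (irreversible)

dS_gen = 0.3960 kJ/K, irreversible


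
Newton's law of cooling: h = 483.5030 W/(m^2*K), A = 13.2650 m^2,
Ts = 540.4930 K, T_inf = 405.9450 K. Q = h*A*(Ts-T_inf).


dT = 134.5480 K
Q = 483.5030 * 13.2650 * 134.5480 = 862946.1072 W

862946.1072 W


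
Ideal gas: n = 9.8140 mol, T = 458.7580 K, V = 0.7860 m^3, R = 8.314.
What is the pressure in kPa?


P = nRT/V = 9.8140 * 8.314 * 458.7580 / 0.7860
= 37431.7149 / 0.7860 = 47623.0470 Pa = 47.6230 kPa

47.6230 kPa


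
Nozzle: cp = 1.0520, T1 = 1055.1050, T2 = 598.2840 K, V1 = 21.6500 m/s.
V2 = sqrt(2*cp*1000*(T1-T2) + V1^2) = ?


dT = 456.8210 K
2*cp*1000*dT = 961151.3840
V1^2 = 468.7225
V2 = sqrt(961620.1065) = 980.6223 m/s

980.6223 m/s


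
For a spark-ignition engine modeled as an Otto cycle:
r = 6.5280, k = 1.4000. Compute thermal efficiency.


r^(k-1) = 2.1179
eta = 1 - 1/2.1179 = 0.5278 = 52.7841%

52.7841%


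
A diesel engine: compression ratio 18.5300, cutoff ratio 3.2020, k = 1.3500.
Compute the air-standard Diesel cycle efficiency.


r^(k-1) = 2.7782
rc^k = 4.8119
eta = 0.5384 = 53.8431%

53.8431%


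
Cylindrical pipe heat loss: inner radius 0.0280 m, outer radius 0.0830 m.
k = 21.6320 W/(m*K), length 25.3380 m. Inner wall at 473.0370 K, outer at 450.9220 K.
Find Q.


dT = 22.1150 K
ln(ro/ri) = 1.0866
Q = 2*pi*21.6320*25.3380*22.1150 / 1.0866 = 70089.2948 W

70089.2948 W


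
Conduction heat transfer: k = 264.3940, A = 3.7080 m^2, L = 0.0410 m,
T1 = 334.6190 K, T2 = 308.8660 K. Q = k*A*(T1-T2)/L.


dT = 25.7530 K
Q = 264.3940 * 3.7080 * 25.7530 / 0.0410 = 615793.7715 W

615793.7715 W


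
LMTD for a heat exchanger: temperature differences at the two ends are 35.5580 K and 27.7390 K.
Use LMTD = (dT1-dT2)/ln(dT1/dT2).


dT1/dT2 = 1.2819
ln(dT1/dT2) = 0.2483
LMTD = 7.8190 / 0.2483 = 31.4869 K

31.4869 K


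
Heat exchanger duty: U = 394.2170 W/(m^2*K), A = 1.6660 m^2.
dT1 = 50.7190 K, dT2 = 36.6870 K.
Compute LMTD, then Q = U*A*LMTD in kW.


LMTD = 43.3249 K
Q = 394.2170 * 1.6660 * 43.3249 = 28454.3262 W = 28.4543 kW

28.4543 kW


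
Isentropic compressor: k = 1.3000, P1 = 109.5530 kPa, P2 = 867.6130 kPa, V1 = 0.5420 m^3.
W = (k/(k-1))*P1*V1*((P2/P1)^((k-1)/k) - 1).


(k-1)/k = 0.2308
(P2/P1)^exp = 1.6121
W = 4.3333 * 109.5530 * 0.5420 * (1.6121 - 1) = 157.4962 kJ

157.4962 kJ


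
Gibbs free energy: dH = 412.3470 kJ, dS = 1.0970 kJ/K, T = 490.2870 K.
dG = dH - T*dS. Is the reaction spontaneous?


T*dS = 490.2870 * 1.0970 = 537.8448 kJ
dG = 412.3470 - 537.8448 = -125.4978 kJ (spontaneous)

dG = -125.4978 kJ, spontaneous


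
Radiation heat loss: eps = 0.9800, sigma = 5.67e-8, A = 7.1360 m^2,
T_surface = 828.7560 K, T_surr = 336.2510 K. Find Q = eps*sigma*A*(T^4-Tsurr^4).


T^4 = 4.7174e+11
Tsurr^4 = 1.2784e+10
Q = 0.9800 * 5.67e-8 * 7.1360 * 4.5896e+11 = 181986.6481 W

181986.6481 W


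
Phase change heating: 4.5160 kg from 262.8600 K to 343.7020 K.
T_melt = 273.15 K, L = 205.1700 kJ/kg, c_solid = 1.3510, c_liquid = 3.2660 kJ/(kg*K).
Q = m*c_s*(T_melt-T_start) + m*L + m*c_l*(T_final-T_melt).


Q1 (sensible, solid) = 4.5160 * 1.3510 * 10.2900 = 62.7805 kJ
Q2 (latent) = 4.5160 * 205.1700 = 926.5477 kJ
Q3 (sensible, liquid) = 4.5160 * 3.2660 * 70.5520 = 1040.5895 kJ
Q_total = 2029.9177 kJ

2029.9177 kJ


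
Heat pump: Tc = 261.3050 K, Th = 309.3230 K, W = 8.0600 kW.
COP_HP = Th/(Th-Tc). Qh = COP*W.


COP = 309.3230 / 48.0180 = 6.4418
Qh = 6.4418 * 8.0600 = 51.9210 kW

COP = 6.4418, Qh = 51.9210 kW


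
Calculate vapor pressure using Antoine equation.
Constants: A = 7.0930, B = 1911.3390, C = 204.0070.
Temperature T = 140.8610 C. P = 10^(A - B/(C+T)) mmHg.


C+T = 344.8680
B/(C+T) = 5.5422
log10(P) = 7.0930 - 5.5422 = 1.5508
P = 10^1.5508 = 35.5440 mmHg

35.5440 mmHg


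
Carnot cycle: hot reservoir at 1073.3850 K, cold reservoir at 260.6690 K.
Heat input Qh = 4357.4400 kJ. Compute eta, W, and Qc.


eta = 1 - 260.6690/1073.3850 = 0.7572
W = 0.7572 * 4357.4400 = 3299.2460 kJ
Qc = 4357.4400 - 3299.2460 = 1058.1940 kJ

eta = 75.7152%, W = 3299.2460 kJ, Qc = 1058.1940 kJ


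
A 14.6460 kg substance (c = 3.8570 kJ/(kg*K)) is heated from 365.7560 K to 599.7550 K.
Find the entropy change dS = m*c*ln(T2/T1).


T2/T1 = 1.6398
ln(T2/T1) = 0.4946
dS = 14.6460 * 3.8570 * 0.4946 = 27.9372 kJ/K

27.9372 kJ/K


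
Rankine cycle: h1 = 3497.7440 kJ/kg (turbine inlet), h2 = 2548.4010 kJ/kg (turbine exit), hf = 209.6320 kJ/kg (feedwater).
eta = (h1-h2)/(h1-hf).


W = 949.3430 kJ/kg
Q_in = 3288.1120 kJ/kg
eta = 0.2887 = 28.8720%

eta = 28.8720%


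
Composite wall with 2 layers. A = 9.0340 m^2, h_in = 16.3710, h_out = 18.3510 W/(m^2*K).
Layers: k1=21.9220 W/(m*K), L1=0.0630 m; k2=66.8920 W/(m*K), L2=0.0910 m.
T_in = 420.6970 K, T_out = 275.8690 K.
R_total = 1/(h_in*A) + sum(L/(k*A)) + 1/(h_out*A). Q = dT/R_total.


R_conv_in = 1/(16.3710*9.0340) = 0.0068
R_1 = 0.0630/(21.9220*9.0340) = 0.0003
R_2 = 0.0910/(66.8920*9.0340) = 0.0002
R_conv_out = 1/(18.3510*9.0340) = 0.0060
R_total = 0.0133 K/W
Q = 144.8280 / 0.0133 = 10920.3529 W

R_total = 0.0133 K/W, Q = 10920.3529 W


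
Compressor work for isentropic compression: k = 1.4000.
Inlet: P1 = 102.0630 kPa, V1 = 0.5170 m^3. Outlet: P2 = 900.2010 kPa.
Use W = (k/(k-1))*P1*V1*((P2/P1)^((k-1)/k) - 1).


(k-1)/k = 0.2857
(P2/P1)^exp = 1.8627
W = 3.5000 * 102.0630 * 0.5170 * (1.8627 - 1) = 159.3195 kJ

159.3195 kJ


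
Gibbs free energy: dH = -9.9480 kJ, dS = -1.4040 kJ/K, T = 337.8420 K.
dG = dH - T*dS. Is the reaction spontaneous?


T*dS = 337.8420 * -1.4040 = -474.3302 kJ
dG = -9.9480 + 474.3302 = 464.3822 kJ (non-spontaneous)

dG = 464.3822 kJ, non-spontaneous


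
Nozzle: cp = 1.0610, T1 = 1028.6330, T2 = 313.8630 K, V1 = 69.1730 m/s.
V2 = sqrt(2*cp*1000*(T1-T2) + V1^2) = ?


dT = 714.7700 K
2*cp*1000*dT = 1516741.9400
V1^2 = 4784.9039
V2 = sqrt(1521526.8439) = 1233.5019 m/s

1233.5019 m/s


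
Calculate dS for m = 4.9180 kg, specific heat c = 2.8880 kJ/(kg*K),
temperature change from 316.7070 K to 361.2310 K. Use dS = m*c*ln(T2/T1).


T2/T1 = 1.1406
ln(T2/T1) = 0.1315
dS = 4.9180 * 2.8880 * 0.1315 = 1.8683 kJ/K

1.8683 kJ/K


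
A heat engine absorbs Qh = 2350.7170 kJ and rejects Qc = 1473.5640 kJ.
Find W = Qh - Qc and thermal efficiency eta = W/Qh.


W = 2350.7170 - 1473.5640 = 877.1530 kJ
eta = 877.1530 / 2350.7170 = 0.3731 = 37.3143%

W = 877.1530 kJ, eta = 37.3143%


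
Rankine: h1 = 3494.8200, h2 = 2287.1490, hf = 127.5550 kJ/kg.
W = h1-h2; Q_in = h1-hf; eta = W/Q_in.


W = 1207.6710 kJ/kg
Q_in = 3367.2650 kJ/kg
eta = 0.3587 = 35.8650%

eta = 35.8650%


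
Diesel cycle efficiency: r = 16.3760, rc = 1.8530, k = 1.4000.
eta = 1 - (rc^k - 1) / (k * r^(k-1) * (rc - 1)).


r^(k-1) = 3.0597
rc^k = 2.3715
eta = 0.6246 = 62.4647%

62.4647%


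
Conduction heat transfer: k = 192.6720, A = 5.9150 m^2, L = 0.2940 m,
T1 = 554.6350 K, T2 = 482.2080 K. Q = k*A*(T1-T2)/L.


dT = 72.4270 K
Q = 192.6720 * 5.9150 * 72.4270 / 0.2940 = 280754.3673 W

280754.3673 W


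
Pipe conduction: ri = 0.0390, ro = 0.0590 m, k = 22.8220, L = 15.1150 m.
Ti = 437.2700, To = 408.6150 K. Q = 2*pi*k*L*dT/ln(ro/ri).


dT = 28.6550 K
ln(ro/ri) = 0.4140
Q = 2*pi*22.8220*15.1150*28.6550 / 0.4140 = 150026.2251 W

150026.2251 W


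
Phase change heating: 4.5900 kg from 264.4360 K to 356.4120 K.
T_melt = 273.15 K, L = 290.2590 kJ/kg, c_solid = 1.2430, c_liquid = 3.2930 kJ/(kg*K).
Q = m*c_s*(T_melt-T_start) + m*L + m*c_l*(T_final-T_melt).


Q1 (sensible, solid) = 4.5900 * 1.2430 * 8.7140 = 49.7166 kJ
Q2 (latent) = 4.5900 * 290.2590 = 1332.2888 kJ
Q3 (sensible, liquid) = 4.5900 * 3.2930 * 83.2620 = 1258.4943 kJ
Q_total = 2640.4997 kJ

2640.4997 kJ


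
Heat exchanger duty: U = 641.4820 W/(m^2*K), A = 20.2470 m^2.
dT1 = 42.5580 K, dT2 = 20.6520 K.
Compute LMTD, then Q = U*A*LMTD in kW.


LMTD = 30.2964 K
Q = 641.4820 * 20.2470 * 30.2964 = 393492.5335 W = 393.4925 kW

393.4925 kW


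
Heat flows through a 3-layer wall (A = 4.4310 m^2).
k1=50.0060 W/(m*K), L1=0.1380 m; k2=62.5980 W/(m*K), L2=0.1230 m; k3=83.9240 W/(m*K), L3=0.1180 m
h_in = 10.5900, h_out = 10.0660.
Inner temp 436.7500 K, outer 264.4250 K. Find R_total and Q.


R_conv_in = 1/(10.5900*4.4310) = 0.0213
R_1 = 0.1380/(50.0060*4.4310) = 0.0006
R_2 = 0.1230/(62.5980*4.4310) = 0.0004
R_3 = 0.1180/(83.9240*4.4310) = 0.0003
R_conv_out = 1/(10.0660*4.4310) = 0.0224
R_total = 0.0451 K/W
Q = 172.3250 / 0.0451 = 3819.7004 W

R_total = 0.0451 K/W, Q = 3819.7004 W


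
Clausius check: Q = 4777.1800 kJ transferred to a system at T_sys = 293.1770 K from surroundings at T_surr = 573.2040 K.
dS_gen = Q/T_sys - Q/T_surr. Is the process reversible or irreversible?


dS_sys = 4777.1800/293.1770 = 16.2945 kJ/K
dS_surr = -4777.1800/573.2040 = -8.3342 kJ/K
dS_gen = 16.2945 - 8.3342 = 7.9604 kJ/K (irreversible)

dS_gen = 7.9604 kJ/K, irreversible


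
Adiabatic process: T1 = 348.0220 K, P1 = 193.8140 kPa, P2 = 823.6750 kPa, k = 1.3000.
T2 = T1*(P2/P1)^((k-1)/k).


(k-1)/k = 0.2308
(P2/P1)^exp = 1.3964
T2 = 348.0220 * 1.3964 = 485.9766 K

485.9766 K


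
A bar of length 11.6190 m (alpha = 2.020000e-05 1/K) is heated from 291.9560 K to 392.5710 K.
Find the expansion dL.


dT = 100.6150 K
dL = 2.020000e-05 * 11.6190 * 100.6150 = 0.023615 m
L_final = 11.642615 m

dL = 0.023615 m


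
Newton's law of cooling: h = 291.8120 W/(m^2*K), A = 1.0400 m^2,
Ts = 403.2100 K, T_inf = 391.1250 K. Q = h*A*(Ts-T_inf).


dT = 12.0850 K
Q = 291.8120 * 1.0400 * 12.0850 = 3667.6099 W

3667.6099 W


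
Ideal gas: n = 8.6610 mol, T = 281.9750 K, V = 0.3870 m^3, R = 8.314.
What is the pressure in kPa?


P = nRT/V = 8.6610 * 8.314 * 281.9750 / 0.3870
= 20304.3300 / 0.3870 = 52465.9691 Pa = 52.4660 kPa

52.4660 kPa


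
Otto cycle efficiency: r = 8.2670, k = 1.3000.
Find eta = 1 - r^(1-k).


r^(k-1) = 1.8845
eta = 1 - 1/1.8845 = 0.4694 = 46.9365%

46.9365%


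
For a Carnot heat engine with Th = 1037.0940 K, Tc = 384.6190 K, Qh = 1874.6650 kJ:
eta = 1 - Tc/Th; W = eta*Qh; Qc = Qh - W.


eta = 1 - 384.6190/1037.0940 = 0.6291
W = 0.6291 * 1874.6650 = 1179.4225 kJ
Qc = 1874.6650 - 1179.4225 = 695.2425 kJ

eta = 62.9138%, W = 1179.4225 kJ, Qc = 695.2425 kJ


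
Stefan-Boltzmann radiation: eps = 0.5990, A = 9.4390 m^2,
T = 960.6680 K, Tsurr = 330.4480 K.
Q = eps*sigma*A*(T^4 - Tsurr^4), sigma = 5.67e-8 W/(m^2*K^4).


T^4 = 8.5171e+11
Tsurr^4 = 1.1924e+10
Q = 0.5990 * 5.67e-8 * 9.4390 * 8.3979e+11 = 269219.3093 W

269219.3093 W


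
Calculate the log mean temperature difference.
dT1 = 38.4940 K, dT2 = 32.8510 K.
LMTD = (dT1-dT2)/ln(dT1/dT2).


dT1/dT2 = 1.1718
ln(dT1/dT2) = 0.1585
LMTD = 5.6430 / 0.1585 = 35.5980 K

35.5980 K


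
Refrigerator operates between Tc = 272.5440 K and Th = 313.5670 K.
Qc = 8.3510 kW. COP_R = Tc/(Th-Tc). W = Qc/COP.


COP = 272.5440 / 41.0230 = 6.6437
W = 8.3510 / 6.6437 = 1.2570 kW

COP = 6.6437, W = 1.2570 kW


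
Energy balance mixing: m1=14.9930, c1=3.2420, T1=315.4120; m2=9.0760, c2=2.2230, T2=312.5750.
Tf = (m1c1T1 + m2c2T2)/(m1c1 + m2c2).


num = 21637.8245
den = 68.7833
Tf = 314.5798 K

314.5798 K


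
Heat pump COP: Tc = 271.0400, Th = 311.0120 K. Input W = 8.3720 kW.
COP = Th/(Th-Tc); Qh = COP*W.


COP = 311.0120 / 39.9720 = 7.7807
Qh = 7.7807 * 8.3720 = 65.1404 kW

COP = 7.7807, Qh = 65.1404 kW


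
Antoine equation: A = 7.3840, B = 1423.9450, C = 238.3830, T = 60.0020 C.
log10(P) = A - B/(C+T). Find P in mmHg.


C+T = 298.3850
B/(C+T) = 4.7722
log10(P) = 7.3840 - 4.7722 = 2.6118
P = 10^2.6118 = 409.0972 mmHg

409.0972 mmHg


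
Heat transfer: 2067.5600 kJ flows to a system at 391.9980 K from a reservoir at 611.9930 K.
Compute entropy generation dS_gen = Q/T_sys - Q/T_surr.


dS_sys = 2067.5600/391.9980 = 5.2744 kJ/K
dS_surr = -2067.5600/611.9930 = -3.3784 kJ/K
dS_gen = 5.2744 - 3.3784 = 1.8960 kJ/K (irreversible)

dS_gen = 1.8960 kJ/K, irreversible


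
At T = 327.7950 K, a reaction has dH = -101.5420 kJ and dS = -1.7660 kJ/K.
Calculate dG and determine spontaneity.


T*dS = 327.7950 * -1.7660 = -578.8860 kJ
dG = -101.5420 + 578.8860 = 477.3440 kJ (non-spontaneous)

dG = 477.3440 kJ, non-spontaneous


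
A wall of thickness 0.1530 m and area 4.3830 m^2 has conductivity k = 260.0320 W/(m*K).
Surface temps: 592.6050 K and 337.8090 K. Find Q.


dT = 254.7960 K
Q = 260.0320 * 4.3830 * 254.7960 / 0.1530 = 1898014.1330 W

1898014.1330 W


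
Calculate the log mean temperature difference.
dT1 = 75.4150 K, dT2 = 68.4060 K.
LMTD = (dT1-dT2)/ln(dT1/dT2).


dT1/dT2 = 1.1025
ln(dT1/dT2) = 0.0975
LMTD = 7.0090 / 0.0975 = 71.8535 K

71.8535 K


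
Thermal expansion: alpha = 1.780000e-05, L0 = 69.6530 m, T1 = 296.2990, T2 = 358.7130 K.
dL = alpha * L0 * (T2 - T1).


dT = 62.4140 K
dL = 1.780000e-05 * 69.6530 * 62.4140 = 0.077382 m
L_final = 69.730382 m

dL = 0.077382 m


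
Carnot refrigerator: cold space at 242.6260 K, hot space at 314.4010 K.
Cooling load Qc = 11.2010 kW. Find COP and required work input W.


COP = 242.6260 / 71.7750 = 3.3804
W = 11.2010 / 3.3804 = 3.3135 kW

COP = 3.3804, W = 3.3135 kW


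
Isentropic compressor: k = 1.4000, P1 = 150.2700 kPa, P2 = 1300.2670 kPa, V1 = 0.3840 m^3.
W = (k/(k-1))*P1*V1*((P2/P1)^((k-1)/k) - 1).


(k-1)/k = 0.2857
(P2/P1)^exp = 1.8525
W = 3.5000 * 150.2700 * 0.3840 * (1.8525 - 1) = 172.1750 kJ

172.1750 kJ


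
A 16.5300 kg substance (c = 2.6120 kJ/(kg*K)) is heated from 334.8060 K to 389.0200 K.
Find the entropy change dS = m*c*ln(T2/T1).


T2/T1 = 1.1619
ln(T2/T1) = 0.1501
dS = 16.5300 * 2.6120 * 0.1501 = 6.4799 kJ/K

6.4799 kJ/K


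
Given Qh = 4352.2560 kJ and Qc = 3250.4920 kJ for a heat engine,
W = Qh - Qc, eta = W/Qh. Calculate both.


W = 4352.2560 - 3250.4920 = 1101.7640 kJ
eta = 1101.7640 / 4352.2560 = 0.2531 = 25.3148%

W = 1101.7640 kJ, eta = 25.3148%


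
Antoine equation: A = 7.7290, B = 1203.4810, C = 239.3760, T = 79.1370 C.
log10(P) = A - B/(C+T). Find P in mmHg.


C+T = 318.5130
B/(C+T) = 3.7784
log10(P) = 7.7290 - 3.7784 = 3.9506
P = 10^3.9506 = 8924.0903 mmHg

8924.0903 mmHg


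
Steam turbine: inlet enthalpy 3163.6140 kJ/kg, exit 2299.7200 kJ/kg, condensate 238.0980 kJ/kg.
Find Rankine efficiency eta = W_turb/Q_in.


W = 863.8940 kJ/kg
Q_in = 2925.5160 kJ/kg
eta = 0.2953 = 29.5296%

eta = 29.5296%


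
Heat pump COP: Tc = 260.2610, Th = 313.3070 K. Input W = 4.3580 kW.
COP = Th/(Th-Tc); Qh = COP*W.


COP = 313.3070 / 53.0460 = 5.9063
Qh = 5.9063 * 4.3580 = 25.7398 kW

COP = 5.9063, Qh = 25.7398 kW


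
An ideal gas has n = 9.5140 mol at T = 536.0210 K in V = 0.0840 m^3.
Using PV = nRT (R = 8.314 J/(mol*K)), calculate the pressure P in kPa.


P = nRT/V = 9.5140 * 8.314 * 536.0210 / 0.0840
= 42398.9373 / 0.0840 = 504749.2541 Pa = 504.7493 kPa

504.7493 kPa
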